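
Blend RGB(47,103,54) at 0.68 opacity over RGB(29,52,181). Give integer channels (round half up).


C = α×F + (1-α)×B, with 1-α = 0.32
R: 0.68×47 + 0.32×29 = 31.96 + 9.28 = 41.24 → 41
G: 0.68×103 + 0.32×52 = 70.04 + 16.64 = 86.68 → 87
B: 0.68×54 + 0.32×181 = 36.72 + 57.92 = 94.64 → 95
= RGB(41, 87, 95)


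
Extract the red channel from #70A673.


Color: #70A673
R = 70 = 112
G = A6 = 166
B = 73 = 115
Red = 112


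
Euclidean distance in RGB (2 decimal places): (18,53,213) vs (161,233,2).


d = √[(R₁-R₂)² + (G₁-G₂)² + (B₁-B₂)²]
d = √[(18-161)² + (53-233)² + (213-2)²]
d = √[20449 + 32400 + 44521]
d = √97370
d ≈ 312.04


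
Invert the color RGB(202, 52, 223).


Invert: (255-R, 255-G, 255-B)
R: 255-202 = 53
G: 255-52 = 203
B: 255-223 = 32
= RGB(53, 203, 32)


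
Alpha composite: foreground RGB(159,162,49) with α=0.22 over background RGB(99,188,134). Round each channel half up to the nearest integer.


C = α×F + (1-α)×B, with 1-α = 0.78
R: 0.22×159 + 0.78×99 = 34.98 + 77.22 = 112.20 → 112
G: 0.22×162 + 0.78×188 = 35.64 + 146.64 = 182.28 → 182
B: 0.22×49 + 0.78×134 = 10.78 + 104.52 = 115.30 → 115
= RGB(112, 182, 115)


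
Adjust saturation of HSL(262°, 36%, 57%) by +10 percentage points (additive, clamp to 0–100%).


Original S = 36%
Adjustment = +10 percentage points
New S = 36 + (10) = 46
Clamp to [0, 100] → 46
= HSL(262°, 46%, 57%)


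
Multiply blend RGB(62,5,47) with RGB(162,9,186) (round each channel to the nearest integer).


Multiply: C = A×B/255, rounded to nearest integer
R: 62×162/255 = 10044/255 ≈ 39.388 → 39
G: 5×9/255 = 45/255 ≈ 0.176 → 0
B: 47×186/255 = 8742/255 ≈ 34.282 → 34
= RGB(39, 0, 34)


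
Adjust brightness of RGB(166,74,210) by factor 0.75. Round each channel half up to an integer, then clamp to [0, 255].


Multiply each channel by 0.75, round half up, clamp to [0, 255]
R: 166×0.75 = 124.5 → round → 125
G: 74×0.75 = 55.5 → round → 56
B: 210×0.75 = 157.5 → round → 158
= RGB(125, 56, 158)


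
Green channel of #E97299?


Color: #E97299
R = E9 = 233
G = 72 = 114
B = 99 = 153
Green = 114


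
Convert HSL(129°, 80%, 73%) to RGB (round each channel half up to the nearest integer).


H=129°, S=0.80, L=0.73
C = (1-|2L-1|)×S = (1-|0.46|)×0.80 = 0.432
H' = H/60 = 129/60 ≈ 2.1500; X = C×(1-|H' mod 2 - 1|) = 0.0648
m = L - C/2 = 0.73 - 0.216 = 0.514
Sector ⌊H'⌋ = 2 → (R',G',B') = (0.0, 0.432, 0.0648)
RGB = ((R'+m)×255, (G'+m)×255, (B'+m)×255) = (131.07, 241.23, 147.594)
Round half up → RGB(131, 241, 148)


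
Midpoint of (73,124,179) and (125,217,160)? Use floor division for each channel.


Midpoint: each channel = ⌊(C₁+C₂)/2⌋
R: ⌊(73+125)/2⌋ = 99
G: ⌊(124+217)/2⌋ = 170
B: ⌊(179+160)/2⌋ = 169
= RGB(99, 170, 169)


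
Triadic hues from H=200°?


Triadic: equally spaced at 120° intervals
H1 = 200°
H2 = (200 + 120) mod 360 = 320°
H3 = (200 + 240) mod 360 = 80°
Triadic = 200°, 320°, 80°


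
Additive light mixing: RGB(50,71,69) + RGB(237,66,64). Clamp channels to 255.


Additive: each channel = min(255, C₁+C₂)
R: 50+237 = 287 → 255
G: 71+66 = 137 → 137
B: 69+64 = 133 → 133
= RGB(255, 137, 133)


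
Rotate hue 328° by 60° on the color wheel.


New hue = (H + rotation) mod 360
New hue = (328 + 60) mod 360
= 388 mod 360
= 28°


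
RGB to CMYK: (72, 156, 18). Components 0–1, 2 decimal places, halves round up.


R'=72/255≈0.2824, G'=156/255≈0.6118, B'=18/255≈0.0706
K = 1 - max(R',G',B') = 1 - 156/255 = 99/255 = 0.38823… → 0.39
(1-R'-K)/(1-K) simplifies to (max-R)/max with max = 156:
C = (156-72)/156 = 84/156 = 0.53846… → 0.54
M = (156-156)/156 = 0/156 = 0 → 0.00
Y = (156-18)/156 = 138/156 = 0.88461… → 0.88
= CMYK(0.54, 0.00, 0.88, 0.39)


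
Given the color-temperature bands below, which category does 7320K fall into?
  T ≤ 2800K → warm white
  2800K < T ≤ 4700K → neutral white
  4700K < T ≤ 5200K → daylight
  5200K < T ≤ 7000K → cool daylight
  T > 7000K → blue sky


Temperature: 7320K
7320K > 7000K → blue sky
Classification: blue sky


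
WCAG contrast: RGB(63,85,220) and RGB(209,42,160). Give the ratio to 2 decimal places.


Linearize each sRGB channel c=v/255: c/12.92 if c ≤ 0.04045 else ((c+0.055)/1.055)^2.4
L = 0.2126×R_lin + 0.7152×G_lin + 0.0722×B_lin
Color 1 (63,85,220):
  R=63: 63/255≈0.2471 > 0.04045 → ((0.2471+0.055)/1.055)^2.4 ≈ 0.04971
  G=85: 85/255≈0.3333 > 0.04045 → ((0.3333+0.055)/1.055)^2.4 ≈ 0.09084
  B=220: 220/255≈0.8627 > 0.04045 → ((0.8627+0.055)/1.055)^2.4 ≈ 0.71569
  L1 = 0.2126×0.04971 + 0.7152×0.09084 + 0.0722×0.71569 ≈ 0.12721
Color 2 (209,42,160):
  R=209: 209/255≈0.8196 > 0.04045 → ((0.8196+0.055)/1.055)^2.4 ≈ 0.63760
  G=42: 42/255≈0.1647 > 0.04045 → ((0.1647+0.055)/1.055)^2.4 ≈ 0.02315
  B=160: 160/255≈0.6275 > 0.04045 → ((0.6275+0.055)/1.055)^2.4 ≈ 0.35153
  L2 = 0.2126×0.63760 + 0.7152×0.02315 + 0.0722×0.35153 ≈ 0.17749
Lighter = 0.17749, Darker = 0.12721
Ratio = (L_lighter + 0.05) / (L_darker + 0.05)
Ratio = (0.17749 + 0.05) / (0.12721 + 0.05) = 0.22749 / 0.17721 ≈ 1.2837
Ratio ≈ 1.28:1


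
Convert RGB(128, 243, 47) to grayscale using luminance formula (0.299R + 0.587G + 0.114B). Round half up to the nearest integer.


Gray = 0.299×R + 0.587×G + 0.114×B
Gray = 0.299×128 + 0.587×243 + 0.114×47
Gray = 38.272 + 142.641 + 5.358
Gray = 186.271 → round half up → 186
Gray = 186


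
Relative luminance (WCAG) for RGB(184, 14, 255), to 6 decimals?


Linearize each channel (sRGB transfer function): c = v/255; c_lin = c/12.92 if c ≤ 0.04045, else ((c+0.055)/1.055)^2.4
  R: 184/255 ≈ 0.721569 > 0.04045 → ((0.721569+0.055)/1.055)^2.4 ≈ 0.479320
  G: 14/255 ≈ 0.054902 > 0.04045 → ((0.054902+0.055)/1.055)^2.4 ≈ 0.004391
  B: 255/255 ≈ 1.000000 > 0.04045 → ((1.000000+0.055)/1.055)^2.4 ≈ 1.000000
R_lin = 0.479320, G_lin = 0.004391, B_lin = 1.000000
L = 0.2126×R + 0.7152×G + 0.0722×B
L = 0.2126×0.479320 + 0.7152×0.004391 + 0.0722×1.000000
L ≈ 0.177244


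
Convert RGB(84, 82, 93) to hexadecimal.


R = 84 → 54 (hex)
G = 82 → 52 (hex)
B = 93 → 5D (hex)
Hex = #54525D


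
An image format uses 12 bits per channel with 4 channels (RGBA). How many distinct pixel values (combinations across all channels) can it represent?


Total bits = 12 bits/channel × 4 channels = 48 bits
Distinct pixel values = 2^48
= 281,474,976,710,656 pixel values


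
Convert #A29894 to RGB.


A2 → 162 (R)
98 → 152 (G)
94 → 148 (B)
= RGB(162, 152, 148)


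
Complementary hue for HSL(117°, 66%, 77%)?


Complement = opposite side of color wheel = hue + 180°
H' = (117 + 180) mod 360 = 297°
S and L unchanged.
= HSL(297°, 66%, 77%)


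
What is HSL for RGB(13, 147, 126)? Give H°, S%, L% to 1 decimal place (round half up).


Normalize: R'=13/255≈0.0510, G'=147/255≈0.5765, B'=126/255≈0.4941
Max=147/255, Min=13/255, Δ=Max-Min=134/255
L = (Max+Min)/2 = (147+13)/510 = 160/510 = 0.31372… → L = 31.4%
L ≤ 0.5 → S = Δ/(Max+Min) = 134/(147+13) = 134/160 = 0.8375 → S = 83.8%
(the 1/255 factors cancel in S and H, so raw channel differences can be used)
Max is G' → H = 60 × ((B-R)/Δ + 2) = 60 × ((126-13)/134 + 2)
  113/134 + 2 = 0.8432… + 2 = 2.8432…
  H = 60 × 2.8432… = 170.597…° → H = 170.6°
= HSL(170.6°, 83.8%, 31.4%)


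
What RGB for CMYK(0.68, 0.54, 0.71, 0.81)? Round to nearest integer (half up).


R = 255 × (1-C) × (1-K) = 255 × 0.32 × 0.19 = 15.504 → 16
G = 255 × (1-M) × (1-K) = 255 × 0.46 × 0.19 = 22.287 → 22
B = 255 × (1-Y) × (1-K) = 255 × 0.29 × 0.19 = 14.0505 → 14
= RGB(16, 22, 14)


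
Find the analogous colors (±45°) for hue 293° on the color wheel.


Base hue: 293°
Left analog: (293 - 45) mod 360 = 248°
Right analog: (293 + 45) mod 360 = 338°
Analogous hues = 248° and 338°


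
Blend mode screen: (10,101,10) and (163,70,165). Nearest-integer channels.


Screen: C = 255 - (255-A)×(255-B)/255, rounded to nearest integer
R: 255 - (255-10)×(255-163)/255 = 255 - 22540/255 ≈ 255 - 88.392 = 166.608 → 167
G: 255 - (255-101)×(255-70)/255 = 255 - 28490/255 ≈ 255 - 111.725 = 143.275 → 143
B: 255 - (255-10)×(255-165)/255 = 255 - 22050/255 ≈ 255 - 86.471 = 168.529 → 169
= RGB(167, 143, 169)


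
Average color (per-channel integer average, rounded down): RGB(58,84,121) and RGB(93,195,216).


Midpoint: each channel = ⌊(C₁+C₂)/2⌋
R: ⌊(58+93)/2⌋ = 75
G: ⌊(84+195)/2⌋ = 139
B: ⌊(121+216)/2⌋ = 168
= RGB(75, 139, 168)


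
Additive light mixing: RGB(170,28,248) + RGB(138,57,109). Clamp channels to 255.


Additive: each channel = min(255, C₁+C₂)
R: 170+138 = 308 → 255
G: 28+57 = 85 → 85
B: 248+109 = 357 → 255
= RGB(255, 85, 255)


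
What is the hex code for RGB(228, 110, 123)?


R = 228 → E4 (hex)
G = 110 → 6E (hex)
B = 123 → 7B (hex)
Hex = #E46E7B


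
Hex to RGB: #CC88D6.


CC → 204 (R)
88 → 136 (G)
D6 → 214 (B)
= RGB(204, 136, 214)


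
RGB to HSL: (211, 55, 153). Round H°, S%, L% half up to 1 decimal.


Normalize: R'=211/255≈0.8275, G'=55/255≈0.2157, B'=153/255≈0.6000
Max=211/255, Min=55/255, Δ=Max-Min=156/255
L = (Max+Min)/2 = (211+55)/510 = 266/510 = 0.52156… → L = 52.2%
L > 0.5 → S = Δ/(2-Max-Min) = 156/(510-211-55) = 156/244 = 0.63934… → S = 63.9%
(the 1/255 factors cancel in S and H, so raw channel differences can be used)
Max is R' → H = 60 × (((G-B)/Δ) mod 6) = 60 × (((55-153)/156) mod 6)
  (-98)/156 = -0.6282…; negative, so add 6 → 5.3717…
  H = 60 × 5.3717… = 322.307…° → H = 322.3°
= HSL(322.3°, 63.9%, 52.2%)


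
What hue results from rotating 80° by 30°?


New hue = (H + rotation) mod 360
New hue = (80 + 30) mod 360
= 110 mod 360
= 110°


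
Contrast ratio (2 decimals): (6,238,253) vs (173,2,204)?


Linearize each sRGB channel c=v/255: c/12.92 if c ≤ 0.04045 else ((c+0.055)/1.055)^2.4
L = 0.2126×R_lin + 0.7152×G_lin + 0.0722×B_lin
Color 1 (6,238,253):
  R=6: 6/255≈0.0235 ≤ 0.04045 → 0.0235/12.92 ≈ 0.00182
  G=238: 238/255≈0.9333 > 0.04045 → ((0.9333+0.055)/1.055)^2.4 ≈ 0.85499
  B=253: 253/255≈0.9922 > 0.04045 → ((0.9922+0.055)/1.055)^2.4 ≈ 0.98225
  L1 = 0.2126×0.00182 + 0.7152×0.85499 + 0.0722×0.98225 ≈ 0.68280
Color 2 (173,2,204):
  R=173: 173/255≈0.6784 > 0.04045 → ((0.6784+0.055)/1.055)^2.4 ≈ 0.41789
  G=2: 2/255≈0.0078 ≤ 0.04045 → 0.0078/12.92 ≈ 0.00061
  B=204: 204/255≈0.8000 > 0.04045 → ((0.8000+0.055)/1.055)^2.4 ≈ 0.60383
  L2 = 0.2126×0.41789 + 0.7152×0.00061 + 0.0722×0.60383 ≈ 0.13287
Lighter = 0.68280, Darker = 0.13287
Ratio = (L_lighter + 0.05) / (L_darker + 0.05)
Ratio = (0.68280 + 0.05) / (0.13287 + 0.05) = 0.73280 / 0.18287 ≈ 4.0071
Ratio ≈ 4.01:1


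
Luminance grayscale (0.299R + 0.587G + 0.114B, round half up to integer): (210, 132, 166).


Gray = 0.299×R + 0.587×G + 0.114×B
Gray = 0.299×210 + 0.587×132 + 0.114×166
Gray = 62.790 + 77.484 + 18.924
Gray = 159.198 → round half up → 159
Gray = 159


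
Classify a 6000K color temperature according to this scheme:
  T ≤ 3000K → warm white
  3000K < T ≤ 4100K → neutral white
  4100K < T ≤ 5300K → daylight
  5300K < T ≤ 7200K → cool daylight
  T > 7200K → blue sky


Temperature: 6000K
5300K < 6000K ≤ 7200K → cool daylight
Classification: cool daylight


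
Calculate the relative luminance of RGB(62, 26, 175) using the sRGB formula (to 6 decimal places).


Linearize each channel (sRGB transfer function): c = v/255; c_lin = c/12.92 if c ≤ 0.04045, else ((c+0.055)/1.055)^2.4
  R: 62/255 ≈ 0.243137 > 0.04045 → ((0.243137+0.055)/1.055)^2.4 ≈ 0.048172
  G: 26/255 ≈ 0.101961 > 0.04045 → ((0.101961+0.055)/1.055)^2.4 ≈ 0.010330
  B: 175/255 ≈ 0.686275 > 0.04045 → ((0.686275+0.055)/1.055)^2.4 ≈ 0.428690
R_lin = 0.048172, G_lin = 0.010330, B_lin = 0.428690
L = 0.2126×R + 0.7152×G + 0.0722×B
L = 0.2126×0.048172 + 0.7152×0.010330 + 0.0722×0.428690
L ≈ 0.048581


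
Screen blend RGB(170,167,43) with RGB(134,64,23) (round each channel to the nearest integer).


Screen: C = 255 - (255-A)×(255-B)/255, rounded to nearest integer
R: 255 - (255-170)×(255-134)/255 = 255 - 10285/255 ≈ 255 - 40.333 = 214.667 → 215
G: 255 - (255-167)×(255-64)/255 = 255 - 16808/255 ≈ 255 - 65.914 = 189.086 → 189
B: 255 - (255-43)×(255-23)/255 = 255 - 49184/255 ≈ 255 - 192.878 = 62.122 → 62
= RGB(215, 189, 62)


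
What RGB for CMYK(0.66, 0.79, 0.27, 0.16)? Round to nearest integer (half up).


R = 255 × (1-C) × (1-K) = 255 × 0.34 × 0.84 = 72.828 → 73
G = 255 × (1-M) × (1-K) = 255 × 0.21 × 0.84 = 44.982 → 45
B = 255 × (1-Y) × (1-K) = 255 × 0.73 × 0.84 = 156.366 → 156
= RGB(73, 45, 156)


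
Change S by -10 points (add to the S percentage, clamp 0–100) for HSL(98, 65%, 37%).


Original S = 65%
Adjustment = -10 percentage points
New S = 65 + (-10) = 55
Clamp to [0, 100] → 55
= HSL(98°, 55%, 37%)


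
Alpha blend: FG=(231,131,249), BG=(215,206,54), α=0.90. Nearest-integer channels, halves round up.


C = α×F + (1-α)×B, with 1-α = 0.10
R: 0.90×231 + 0.10×215 = 207.90 + 21.50 = 229.40 → 229
G: 0.90×131 + 0.10×206 = 117.90 + 20.60 = 138.50 → 139
B: 0.90×249 + 0.10×54 = 224.10 + 5.40 = 229.50 → 230
= RGB(229, 139, 230)


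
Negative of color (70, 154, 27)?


Invert: (255-R, 255-G, 255-B)
R: 255-70 = 185
G: 255-154 = 101
B: 255-27 = 228
= RGB(185, 101, 228)


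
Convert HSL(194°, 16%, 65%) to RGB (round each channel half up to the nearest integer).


H=194°, S=0.16, L=0.65
C = (1-|2L-1|)×S = (1-|0.30|)×0.16 = 0.112
H' = H/60 = 194/60 ≈ 3.2333; X = C×(1-|H' mod 2 - 1|) ≈ 0.0859
m = L - C/2 = 0.65 - 0.056 = 0.594
Sector ⌊H'⌋ = 3 → (R',G',B') = (0.0, ≈0.0859, 0.112)
RGB = ((R'+m)×255, (G'+m)×255, (B'+m)×255) = (151.47, 173.366, 180.03)
Round half up → RGB(151, 173, 180)


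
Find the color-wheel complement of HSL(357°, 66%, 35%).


Complement = opposite side of color wheel = hue + 180°
H' = (357 + 180) mod 360 = 177°
S and L unchanged.
= HSL(177°, 66%, 35%)


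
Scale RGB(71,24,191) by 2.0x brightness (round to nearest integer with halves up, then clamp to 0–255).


Multiply each channel by 2.0, round half up, clamp to [0, 255]
R: 71×2.0 = 142
G: 24×2.0 = 48
B: 191×2.0 = 382 → clamp → 255
= RGB(142, 48, 255)


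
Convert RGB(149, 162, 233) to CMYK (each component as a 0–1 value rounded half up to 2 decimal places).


R'=149/255≈0.5843, G'=162/255≈0.6353, B'=233/255≈0.9137
K = 1 - max(R',G',B') = 1 - 233/255 = 22/255 = 0.08627… → 0.09
(1-R'-K)/(1-K) simplifies to (max-R)/max with max = 233:
C = (233-149)/233 = 84/233 = 0.36051… → 0.36
M = (233-162)/233 = 71/233 = 0.30472… → 0.30
Y = (233-233)/233 = 0/233 = 0 → 0.00
= CMYK(0.36, 0.30, 0.00, 0.09)


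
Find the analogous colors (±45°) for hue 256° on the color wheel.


Base hue: 256°
Left analog: (256 - 45) mod 360 = 211°
Right analog: (256 + 45) mod 360 = 301°
Analogous hues = 211° and 301°


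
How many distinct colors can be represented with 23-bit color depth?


Colors = 2^bits = 2^23
= 8,388,608 colors


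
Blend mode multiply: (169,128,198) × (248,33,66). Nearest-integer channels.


Multiply: C = A×B/255, rounded to nearest integer
R: 169×248/255 = 41912/255 ≈ 164.361 → 164
G: 128×33/255 = 4224/255 ≈ 16.565 → 17
B: 198×66/255 = 13068/255 ≈ 51.247 → 51
= RGB(164, 17, 51)


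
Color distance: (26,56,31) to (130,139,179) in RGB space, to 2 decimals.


d = √[(R₁-R₂)² + (G₁-G₂)² + (B₁-B₂)²]
d = √[(26-130)² + (56-139)² + (31-179)²]
d = √[10816 + 6889 + 21904]
d = √39609
d ≈ 199.02


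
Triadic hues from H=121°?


Triadic: equally spaced at 120° intervals
H1 = 121°
H2 = (121 + 120) mod 360 = 241°
H3 = (121 + 240) mod 360 = 1°
Triadic = 121°, 241°, 1°


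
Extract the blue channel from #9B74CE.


Color: #9B74CE
R = 9B = 155
G = 74 = 116
B = CE = 206
Blue = 206


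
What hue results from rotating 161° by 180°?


New hue = (H + rotation) mod 360
New hue = (161 + 180) mod 360
= 341 mod 360
= 341°


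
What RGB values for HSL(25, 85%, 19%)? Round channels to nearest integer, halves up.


H=25°, S=0.85, L=0.19
C = (1-|2L-1|)×S = (1-|-0.62|)×0.85 = 0.323
H' = H/60 = 25/60 ≈ 0.4167; X = C×(1-|H' mod 2 - 1|) ≈ 0.1346
m = L - C/2 = 0.19 - 0.1615 = 0.0285
Sector ⌊H'⌋ = 0 → (R',G',B') = (0.323, ≈0.1346, 0.0)
RGB = ((R'+m)×255, (G'+m)×255, (B'+m)×255) = (89.6325, 41.58625, 7.2675)
Round half up → RGB(90, 42, 7)


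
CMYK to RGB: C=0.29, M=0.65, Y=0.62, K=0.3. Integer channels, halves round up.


R = 255 × (1-C) × (1-K) = 255 × 0.71 × 0.70 = 126.735 → 127
G = 255 × (1-M) × (1-K) = 255 × 0.35 × 0.70 = 62.475 → 62
B = 255 × (1-Y) × (1-K) = 255 × 0.38 × 0.70 = 67.83 → 68
= RGB(127, 62, 68)


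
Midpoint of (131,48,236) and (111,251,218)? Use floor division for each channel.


Midpoint: each channel = ⌊(C₁+C₂)/2⌋
R: ⌊(131+111)/2⌋ = 121
G: ⌊(48+251)/2⌋ = 149
B: ⌊(236+218)/2⌋ = 227
= RGB(121, 149, 227)


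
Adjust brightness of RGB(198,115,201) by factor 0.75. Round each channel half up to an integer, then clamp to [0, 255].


Multiply each channel by 0.75, round half up, clamp to [0, 255]
R: 198×0.75 = 148.5 → round → 149
G: 115×0.75 = 86.25 → round → 86
B: 201×0.75 = 150.75 → round → 151
= RGB(149, 86, 151)


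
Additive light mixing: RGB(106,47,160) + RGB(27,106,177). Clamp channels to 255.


Additive: each channel = min(255, C₁+C₂)
R: 106+27 = 133 → 133
G: 47+106 = 153 → 153
B: 160+177 = 337 → 255
= RGB(133, 153, 255)


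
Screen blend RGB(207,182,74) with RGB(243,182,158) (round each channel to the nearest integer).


Screen: C = 255 - (255-A)×(255-B)/255, rounded to nearest integer
R: 255 - (255-207)×(255-243)/255 = 255 - 576/255 ≈ 255 - 2.259 = 252.741 → 253
G: 255 - (255-182)×(255-182)/255 = 255 - 5329/255 ≈ 255 - 20.898 = 234.102 → 234
B: 255 - (255-74)×(255-158)/255 = 255 - 17557/255 ≈ 255 - 68.851 = 186.149 → 186
= RGB(253, 234, 186)


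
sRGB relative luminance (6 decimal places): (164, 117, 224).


Linearize each channel (sRGB transfer function): c = v/255; c_lin = c/12.92 if c ≤ 0.04045, else ((c+0.055)/1.055)^2.4
  R: 164/255 ≈ 0.643137 > 0.04045 → ((0.643137+0.055)/1.055)^2.4 ≈ 0.371238
  G: 117/255 ≈ 0.458824 > 0.04045 → ((0.458824+0.055)/1.055)^2.4 ≈ 0.177888
  B: 224/255 ≈ 0.878431 > 0.04045 → ((0.878431+0.055)/1.055)^2.4 ≈ 0.745404
R_lin = 0.371238, G_lin = 0.177888, B_lin = 0.745404
L = 0.2126×R + 0.7152×G + 0.0722×B
L = 0.2126×0.371238 + 0.7152×0.177888 + 0.0722×0.745404
L ≈ 0.259969


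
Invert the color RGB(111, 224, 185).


Invert: (255-R, 255-G, 255-B)
R: 255-111 = 144
G: 255-224 = 31
B: 255-185 = 70
= RGB(144, 31, 70)


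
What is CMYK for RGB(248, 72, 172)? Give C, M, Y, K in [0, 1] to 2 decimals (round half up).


R'=248/255≈0.9725, G'=72/255≈0.2824, B'=172/255≈0.6745
K = 1 - max(R',G',B') = 1 - 248/255 = 7/255 = 0.02745… → 0.03
(1-R'-K)/(1-K) simplifies to (max-R)/max with max = 248:
C = (248-248)/248 = 0/248 = 0 → 0.00
M = (248-72)/248 = 176/248 = 0.70967… → 0.71
Y = (248-172)/248 = 76/248 = 0.30645… → 0.31
= CMYK(0.00, 0.71, 0.31, 0.03)


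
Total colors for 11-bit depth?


Colors = 2^bits = 2^11
= 2,048 colors


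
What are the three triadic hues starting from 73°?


Triadic: equally spaced at 120° intervals
H1 = 73°
H2 = (73 + 120) mod 360 = 193°
H3 = (73 + 240) mod 360 = 313°
Triadic = 73°, 193°, 313°


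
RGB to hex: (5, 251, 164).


R = 5 → 05 (hex)
G = 251 → FB (hex)
B = 164 → A4 (hex)
Hex = #05FBA4


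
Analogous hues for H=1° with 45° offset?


Base hue: 1°
Left analog: (1 - 45) mod 360 = 316°
Right analog: (1 + 45) mod 360 = 46°
Analogous hues = 316° and 46°


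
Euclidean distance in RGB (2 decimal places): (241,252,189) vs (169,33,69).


d = √[(R₁-R₂)² + (G₁-G₂)² + (B₁-B₂)²]
d = √[(241-169)² + (252-33)² + (189-69)²]
d = √[5184 + 47961 + 14400]
d = √67545
d ≈ 259.89


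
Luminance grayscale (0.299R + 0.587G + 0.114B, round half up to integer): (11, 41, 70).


Gray = 0.299×R + 0.587×G + 0.114×B
Gray = 0.299×11 + 0.587×41 + 0.114×70
Gray = 3.289 + 24.067 + 7.980
Gray = 35.336 → round half up → 35
Gray = 35


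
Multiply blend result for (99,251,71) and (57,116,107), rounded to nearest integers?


Multiply: C = A×B/255, rounded to nearest integer
R: 99×57/255 = 5643/255 ≈ 22.129 → 22
G: 251×116/255 = 29116/255 ≈ 114.180 → 114
B: 71×107/255 = 7597/255 ≈ 29.792 → 30
= RGB(22, 114, 30)


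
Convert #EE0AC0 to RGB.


EE → 238 (R)
0A → 10 (G)
C0 → 192 (B)
= RGB(238, 10, 192)


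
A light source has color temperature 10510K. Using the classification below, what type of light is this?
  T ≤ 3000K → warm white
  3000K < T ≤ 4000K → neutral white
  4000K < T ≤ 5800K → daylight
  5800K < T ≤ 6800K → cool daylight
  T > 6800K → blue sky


Temperature: 10510K
10510K > 6800K → blue sky
Classification: blue sky


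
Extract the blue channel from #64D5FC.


Color: #64D5FC
R = 64 = 100
G = D5 = 213
B = FC = 252
Blue = 252


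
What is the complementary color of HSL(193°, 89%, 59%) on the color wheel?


Complement = opposite side of color wheel = hue + 180°
H' = (193 + 180) mod 360 = 13°
S and L unchanged.
= HSL(13°, 89%, 59%)


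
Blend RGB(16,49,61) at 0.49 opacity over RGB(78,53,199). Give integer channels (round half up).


C = α×F + (1-α)×B, with 1-α = 0.51
R: 0.49×16 + 0.51×78 = 7.84 + 39.78 = 47.62 → 48
G: 0.49×49 + 0.51×53 = 24.01 + 27.03 = 51.04 → 51
B: 0.49×61 + 0.51×199 = 29.89 + 101.49 = 131.38 → 131
= RGB(48, 51, 131)


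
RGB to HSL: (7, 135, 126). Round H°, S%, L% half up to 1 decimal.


Normalize: R'=7/255≈0.0275, G'=135/255≈0.5294, B'=126/255≈0.4941
Max=135/255, Min=7/255, Δ=Max-Min=128/255
L = (Max+Min)/2 = (135+7)/510 = 142/510 = 0.27843… → L = 27.8%
L ≤ 0.5 → S = Δ/(Max+Min) = 128/(135+7) = 128/142 = 0.90140… → S = 90.1%
(the 1/255 factors cancel in S and H, so raw channel differences can be used)
Max is G' → H = 60 × ((B-R)/Δ + 2) = 60 × ((126-7)/128 + 2)
  119/128 + 2 = 0.9296… + 2 = 2.9296…
  H = 60 × 2.9296… = 175.781…° → H = 175.8°
= HSL(175.8°, 90.1%, 27.8%)


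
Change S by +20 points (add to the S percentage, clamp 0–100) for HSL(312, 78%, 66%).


Original S = 78%
Adjustment = +20 percentage points
New S = 78 + (20) = 98
Clamp to [0, 100] → 98
= HSL(312°, 98%, 66%)


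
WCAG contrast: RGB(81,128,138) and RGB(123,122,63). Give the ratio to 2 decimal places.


Linearize each sRGB channel c=v/255: c/12.92 if c ≤ 0.04045 else ((c+0.055)/1.055)^2.4
L = 0.2126×R_lin + 0.7152×G_lin + 0.0722×B_lin
Color 1 (81,128,138):
  R=81: 81/255≈0.3176 > 0.04045 → ((0.3176+0.055)/1.055)^2.4 ≈ 0.08228
  G=128: 128/255≈0.5020 > 0.04045 → ((0.5020+0.055)/1.055)^2.4 ≈ 0.21586
  B=138: 138/255≈0.5412 > 0.04045 → ((0.5412+0.055)/1.055)^2.4 ≈ 0.25415
  L1 = 0.2126×0.08228 + 0.7152×0.21586 + 0.0722×0.25415 ≈ 0.19023
Color 2 (123,122,63):
  R=123: 123/255≈0.4824 > 0.04045 → ((0.4824+0.055)/1.055)^2.4 ≈ 0.19807
  G=122: 122/255≈0.4784 > 0.04045 → ((0.4784+0.055)/1.055)^2.4 ≈ 0.19462
  B=63: 63/255≈0.2471 > 0.04045 → ((0.2471+0.055)/1.055)^2.4 ≈ 0.04971
  L2 = 0.2126×0.19807 + 0.7152×0.19462 + 0.0722×0.04971 ≈ 0.18489
Lighter = 0.19023, Darker = 0.18489
Ratio = (L_lighter + 0.05) / (L_darker + 0.05)
Ratio = (0.19023 + 0.05) / (0.18489 + 0.05) = 0.24023 / 0.23489 ≈ 1.0227
Ratio ≈ 1.02:1


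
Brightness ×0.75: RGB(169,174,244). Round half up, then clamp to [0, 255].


Multiply each channel by 0.75, round half up, clamp to [0, 255]
R: 169×0.75 = 126.75 → round → 127
G: 174×0.75 = 130.5 → round → 131
B: 244×0.75 = 183
= RGB(127, 131, 183)


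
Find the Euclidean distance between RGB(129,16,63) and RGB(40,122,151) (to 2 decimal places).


d = √[(R₁-R₂)² + (G₁-G₂)² + (B₁-B₂)²]
d = √[(129-40)² + (16-122)² + (63-151)²]
d = √[7921 + 11236 + 7744]
d = √26901
d ≈ 164.02


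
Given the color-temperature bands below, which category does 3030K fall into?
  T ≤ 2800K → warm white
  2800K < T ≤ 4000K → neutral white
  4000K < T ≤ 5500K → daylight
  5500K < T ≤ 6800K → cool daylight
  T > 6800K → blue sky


Temperature: 3030K
2800K < 3030K ≤ 4000K → neutral white
Classification: neutral white


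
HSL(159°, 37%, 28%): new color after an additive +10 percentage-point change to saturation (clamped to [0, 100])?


Original S = 37%
Adjustment = +10 percentage points
New S = 37 + (10) = 47
Clamp to [0, 100] → 47
= HSL(159°, 47%, 28%)


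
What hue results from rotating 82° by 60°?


New hue = (H + rotation) mod 360
New hue = (82 + 60) mod 360
= 142 mod 360
= 142°


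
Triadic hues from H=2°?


Triadic: equally spaced at 120° intervals
H1 = 2°
H2 = (2 + 120) mod 360 = 122°
H3 = (2 + 240) mod 360 = 242°
Triadic = 2°, 122°, 242°


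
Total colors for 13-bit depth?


Colors = 2^bits = 2^13
= 8,192 colors


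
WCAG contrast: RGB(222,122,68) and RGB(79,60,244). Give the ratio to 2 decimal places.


Linearize each sRGB channel c=v/255: c/12.92 if c ≤ 0.04045 else ((c+0.055)/1.055)^2.4
L = 0.2126×R_lin + 0.7152×G_lin + 0.0722×B_lin
Color 1 (222,122,68):
  R=222: 222/255≈0.8706 > 0.04045 → ((0.8706+0.055)/1.055)^2.4 ≈ 0.73046
  G=122: 122/255≈0.4784 > 0.04045 → ((0.4784+0.055)/1.055)^2.4 ≈ 0.19462
  B=68: 68/255≈0.2667 > 0.04045 → ((0.2667+0.055)/1.055)^2.4 ≈ 0.05781
  L1 = 0.2126×0.73046 + 0.7152×0.19462 + 0.0722×0.05781 ≈ 0.29866
Color 2 (79,60,244):
  R=79: 79/255≈0.3098 > 0.04045 → ((0.3098+0.055)/1.055)^2.4 ≈ 0.07819
  G=60: 60/255≈0.2353 > 0.04045 → ((0.2353+0.055)/1.055)^2.4 ≈ 0.04519
  B=244: 244/255≈0.9569 > 0.04045 → ((0.9569+0.055)/1.055)^2.4 ≈ 0.90466
  L2 = 0.2126×0.07819 + 0.7152×0.04519 + 0.0722×0.90466 ≈ 0.11426
Lighter = 0.29866, Darker = 0.11426
Ratio = (L_lighter + 0.05) / (L_darker + 0.05)
Ratio = (0.29866 + 0.05) / (0.11426 + 0.05) = 0.34866 / 0.16426 ≈ 2.1227
Ratio ≈ 2.12:1


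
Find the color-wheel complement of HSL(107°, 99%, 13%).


Complement = opposite side of color wheel = hue + 180°
H' = (107 + 180) mod 360 = 287°
S and L unchanged.
= HSL(287°, 99%, 13%)


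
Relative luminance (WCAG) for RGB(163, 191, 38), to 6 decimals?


Linearize each channel (sRGB transfer function): c = v/255; c_lin = c/12.92 if c ≤ 0.04045, else ((c+0.055)/1.055)^2.4
  R: 163/255 ≈ 0.639216 > 0.04045 → ((0.639216+0.055)/1.055)^2.4 ≈ 0.366253
  G: 191/255 ≈ 0.749020 > 0.04045 → ((0.749020+0.055)/1.055)^2.4 ≈ 0.520996
  B: 38/255 ≈ 0.149020 > 0.04045 → ((0.149020+0.055)/1.055)^2.4 ≈ 0.019382
R_lin = 0.366253, G_lin = 0.520996, B_lin = 0.019382
L = 0.2126×R + 0.7152×G + 0.0722×B
L = 0.2126×0.366253 + 0.7152×0.520996 + 0.0722×0.019382
L ≈ 0.451881


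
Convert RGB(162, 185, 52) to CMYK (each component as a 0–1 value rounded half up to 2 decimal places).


R'=162/255≈0.6353, G'=185/255≈0.7255, B'=52/255≈0.2039
K = 1 - max(R',G',B') = 1 - 185/255 = 70/255 = 0.27450… → 0.27
(1-R'-K)/(1-K) simplifies to (max-R)/max with max = 185:
C = (185-162)/185 = 23/185 = 0.12432… → 0.12
M = (185-185)/185 = 0/185 = 0 → 0.00
Y = (185-52)/185 = 133/185 = 0.71891… → 0.72
= CMYK(0.12, 0.00, 0.72, 0.27)


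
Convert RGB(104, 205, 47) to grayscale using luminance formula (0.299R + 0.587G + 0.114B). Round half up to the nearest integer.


Gray = 0.299×R + 0.587×G + 0.114×B
Gray = 0.299×104 + 0.587×205 + 0.114×47
Gray = 31.096 + 120.335 + 5.358
Gray = 156.789 → round half up → 157
Gray = 157


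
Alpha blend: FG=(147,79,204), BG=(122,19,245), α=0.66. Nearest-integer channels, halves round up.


C = α×F + (1-α)×B, with 1-α = 0.34
R: 0.66×147 + 0.34×122 = 97.02 + 41.48 = 138.50 → 139
G: 0.66×79 + 0.34×19 = 52.14 + 6.46 = 58.60 → 59
B: 0.66×204 + 0.34×245 = 134.64 + 83.30 = 217.94 → 218
= RGB(139, 59, 218)


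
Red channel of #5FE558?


Color: #5FE558
R = 5F = 95
G = E5 = 229
B = 58 = 88
Red = 95


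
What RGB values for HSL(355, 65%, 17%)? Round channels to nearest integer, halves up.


H=355°, S=0.65, L=0.17
C = (1-|2L-1|)×S = (1-|-0.66|)×0.65 = 0.221
H' = H/60 = 355/60 ≈ 5.9167; X = C×(1-|H' mod 2 - 1|) ≈ 0.0184
m = L - C/2 = 0.17 - 0.1105 = 0.0595
Sector ⌊H'⌋ = 5 → (R',G',B') = (0.221, 0.0, ≈0.0184)
RGB = ((R'+m)×255, (G'+m)×255, (B'+m)×255) = (71.5275, 15.1725, 19.86875)
Round half up → RGB(72, 15, 20)


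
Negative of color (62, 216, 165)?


Invert: (255-R, 255-G, 255-B)
R: 255-62 = 193
G: 255-216 = 39
B: 255-165 = 90
= RGB(193, 39, 90)


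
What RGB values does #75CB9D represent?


75 → 117 (R)
CB → 203 (G)
9D → 157 (B)
= RGB(117, 203, 157)


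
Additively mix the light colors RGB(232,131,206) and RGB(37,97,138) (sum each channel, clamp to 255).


Additive: each channel = min(255, C₁+C₂)
R: 232+37 = 269 → 255
G: 131+97 = 228 → 228
B: 206+138 = 344 → 255
= RGB(255, 228, 255)


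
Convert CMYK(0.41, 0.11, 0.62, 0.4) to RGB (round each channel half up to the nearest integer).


R = 255 × (1-C) × (1-K) = 255 × 0.59 × 0.60 = 90.27 → 90
G = 255 × (1-M) × (1-K) = 255 × 0.89 × 0.60 = 136.17 → 136
B = 255 × (1-Y) × (1-K) = 255 × 0.38 × 0.60 = 58.14 → 58
= RGB(90, 136, 58)


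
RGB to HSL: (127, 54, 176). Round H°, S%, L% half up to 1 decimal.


Normalize: R'=127/255≈0.4980, G'=54/255≈0.2118, B'=176/255≈0.6902
Max=176/255, Min=54/255, Δ=Max-Min=122/255
L = (Max+Min)/2 = (176+54)/510 = 230/510 = 0.45098… → L = 45.1%
L ≤ 0.5 → S = Δ/(Max+Min) = 122/(176+54) = 122/230 = 0.53043… → S = 53.0%
(the 1/255 factors cancel in S and H, so raw channel differences can be used)
Max is B' → H = 60 × ((R-G)/Δ + 4) = 60 × ((127-54)/122 + 4)
  73/122 + 4 = 0.5983… + 4 = 4.5983…
  H = 60 × 4.5983… = 275.901…° → H = 275.9°
= HSL(275.9°, 53.0%, 45.1%)


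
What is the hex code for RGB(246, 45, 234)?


R = 246 → F6 (hex)
G = 45 → 2D (hex)
B = 234 → EA (hex)
Hex = #F62DEA


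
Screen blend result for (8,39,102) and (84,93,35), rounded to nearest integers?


Screen: C = 255 - (255-A)×(255-B)/255, rounded to nearest integer
R: 255 - (255-8)×(255-84)/255 = 255 - 42237/255 ≈ 255 - 165.635 = 89.365 → 89
G: 255 - (255-39)×(255-93)/255 = 255 - 34992/255 ≈ 255 - 137.224 = 117.776 → 118
B: 255 - (255-102)×(255-35)/255 = 255 - 33660/255 ≈ 255 - 132.000 = 123.000 → 123
= RGB(89, 118, 123)


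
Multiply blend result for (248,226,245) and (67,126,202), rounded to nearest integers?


Multiply: C = A×B/255, rounded to nearest integer
R: 248×67/255 = 16616/255 ≈ 65.161 → 65
G: 226×126/255 = 28476/255 ≈ 111.671 → 112
B: 245×202/255 = 49490/255 ≈ 194.078 → 194
= RGB(65, 112, 194)


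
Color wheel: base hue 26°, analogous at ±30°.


Base hue: 26°
Left analog: (26 - 30) mod 360 = 356°
Right analog: (26 + 30) mod 360 = 56°
Analogous hues = 356° and 56°


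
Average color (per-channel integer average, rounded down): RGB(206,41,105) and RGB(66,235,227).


Midpoint: each channel = ⌊(C₁+C₂)/2⌋
R: ⌊(206+66)/2⌋ = 136
G: ⌊(41+235)/2⌋ = 138
B: ⌊(105+227)/2⌋ = 166
= RGB(136, 138, 166)


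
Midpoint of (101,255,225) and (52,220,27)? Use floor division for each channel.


Midpoint: each channel = ⌊(C₁+C₂)/2⌋
R: ⌊(101+52)/2⌋ = 76
G: ⌊(255+220)/2⌋ = 237
B: ⌊(225+27)/2⌋ = 126
= RGB(76, 237, 126)


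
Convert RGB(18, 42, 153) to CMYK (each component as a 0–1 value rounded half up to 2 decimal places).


R'=18/255≈0.0706, G'=42/255≈0.1647, B'=153/255≈0.6000
K = 1 - max(R',G',B') = 1 - 153/255 = 102/255 = 0.4 → 0.40
(1-R'-K)/(1-K) simplifies to (max-R)/max with max = 153:
C = (153-18)/153 = 135/153 = 0.88235… → 0.88
M = (153-42)/153 = 111/153 = 0.72549… → 0.73
Y = (153-153)/153 = 0/153 = 0 → 0.00
= CMYK(0.88, 0.73, 0.00, 0.40)


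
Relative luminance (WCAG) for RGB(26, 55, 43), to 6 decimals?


Linearize each channel (sRGB transfer function): c = v/255; c_lin = c/12.92 if c ≤ 0.04045, else ((c+0.055)/1.055)^2.4
  R: 26/255 ≈ 0.101961 > 0.04045 → ((0.101961+0.055)/1.055)^2.4 ≈ 0.010330
  G: 55/255 ≈ 0.215686 > 0.04045 → ((0.215686+0.055)/1.055)^2.4 ≈ 0.038204
  B: 43/255 ≈ 0.168627 > 0.04045 → ((0.168627+0.055)/1.055)^2.4 ≈ 0.024158
R_lin = 0.010330, G_lin = 0.038204, B_lin = 0.024158
L = 0.2126×R + 0.7152×G + 0.0722×B
L = 0.2126×0.010330 + 0.7152×0.038204 + 0.0722×0.024158
L ≈ 0.031264


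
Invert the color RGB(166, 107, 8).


Invert: (255-R, 255-G, 255-B)
R: 255-166 = 89
G: 255-107 = 148
B: 255-8 = 247
= RGB(89, 148, 247)


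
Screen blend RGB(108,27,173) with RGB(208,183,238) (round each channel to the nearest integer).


Screen: C = 255 - (255-A)×(255-B)/255, rounded to nearest integer
R: 255 - (255-108)×(255-208)/255 = 255 - 6909/255 ≈ 255 - 27.094 = 227.906 → 228
G: 255 - (255-27)×(255-183)/255 = 255 - 16416/255 ≈ 255 - 64.376 = 190.624 → 191
B: 255 - (255-173)×(255-238)/255 = 255 - 1394/255 ≈ 255 - 5.467 = 249.533 → 250
= RGB(228, 191, 250)


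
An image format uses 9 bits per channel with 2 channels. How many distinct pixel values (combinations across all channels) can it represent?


Total bits = 9 bits/channel × 2 channels = 18 bits
Distinct pixel values = 2^18
= 262,144 pixel values


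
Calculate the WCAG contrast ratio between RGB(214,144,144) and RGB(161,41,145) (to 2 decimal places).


Linearize each sRGB channel c=v/255: c/12.92 if c ≤ 0.04045 else ((c+0.055)/1.055)^2.4
L = 0.2126×R_lin + 0.7152×G_lin + 0.0722×B_lin
Color 1 (214,144,144):
  R=214: 214/255≈0.8392 > 0.04045 → ((0.8392+0.055)/1.055)^2.4 ≈ 0.67244
  G=144: 144/255≈0.5647 > 0.04045 → ((0.5647+0.055)/1.055)^2.4 ≈ 0.27889
  B=144: 144/255≈0.5647 > 0.04045 → ((0.5647+0.055)/1.055)^2.4 ≈ 0.27889
  L1 = 0.2126×0.67244 + 0.7152×0.27889 + 0.0722×0.27889 ≈ 0.36256
Color 2 (161,41,145):
  R=161: 161/255≈0.6314 > 0.04045 → ((0.6314+0.055)/1.055)^2.4 ≈ 0.35640
  G=41: 41/255≈0.1608 > 0.04045 → ((0.1608+0.055)/1.055)^2.4 ≈ 0.02217
  B=145: 145/255≈0.5686 > 0.04045 → ((0.5686+0.055)/1.055)^2.4 ≈ 0.28315
  L2 = 0.2126×0.35640 + 0.7152×0.02217 + 0.0722×0.28315 ≈ 0.11207
Lighter = 0.36256, Darker = 0.11207
Ratio = (L_lighter + 0.05) / (L_darker + 0.05)
Ratio = (0.36256 + 0.05) / (0.11207 + 0.05) = 0.41256 / 0.16207 ≈ 2.5455
Ratio ≈ 2.55:1


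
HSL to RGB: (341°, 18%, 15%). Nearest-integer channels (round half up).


H=341°, S=0.18, L=0.15
C = (1-|2L-1|)×S = (1-|-0.70|)×0.18 = 0.054
H' = H/60 = 341/60 ≈ 5.6833; X = C×(1-|H' mod 2 - 1|) = 0.0171
m = L - C/2 = 0.15 - 0.027 = 0.123
Sector ⌊H'⌋ = 5 → (R',G',B') = (0.054, 0.0, 0.0171)
RGB = ((R'+m)×255, (G'+m)×255, (B'+m)×255) = (45.135, 31.365, 35.7255)
Round half up → RGB(45, 31, 36)


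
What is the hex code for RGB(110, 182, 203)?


R = 110 → 6E (hex)
G = 182 → B6 (hex)
B = 203 → CB (hex)
Hex = #6EB6CB


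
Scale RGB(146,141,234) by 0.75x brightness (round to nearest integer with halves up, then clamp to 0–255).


Multiply each channel by 0.75, round half up, clamp to [0, 255]
R: 146×0.75 = 109.5 → round → 110
G: 141×0.75 = 105.75 → round → 106
B: 234×0.75 = 175.5 → round → 176
= RGB(110, 106, 176)


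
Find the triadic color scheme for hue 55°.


Triadic: equally spaced at 120° intervals
H1 = 55°
H2 = (55 + 120) mod 360 = 175°
H3 = (55 + 240) mod 360 = 295°
Triadic = 55°, 175°, 295°


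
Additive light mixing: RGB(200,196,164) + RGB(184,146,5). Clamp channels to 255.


Additive: each channel = min(255, C₁+C₂)
R: 200+184 = 384 → 255
G: 196+146 = 342 → 255
B: 164+5 = 169 → 169
= RGB(255, 255, 169)


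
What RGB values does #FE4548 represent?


FE → 254 (R)
45 → 69 (G)
48 → 72 (B)
= RGB(254, 69, 72)


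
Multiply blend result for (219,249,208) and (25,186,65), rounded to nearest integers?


Multiply: C = A×B/255, rounded to nearest integer
R: 219×25/255 = 5475/255 ≈ 21.471 → 21
G: 249×186/255 = 46314/255 ≈ 181.624 → 182
B: 208×65/255 = 13520/255 ≈ 53.020 → 53
= RGB(21, 182, 53)


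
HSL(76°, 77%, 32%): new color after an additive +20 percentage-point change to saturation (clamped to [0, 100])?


Original S = 77%
Adjustment = +20 percentage points
New S = 77 + (20) = 97
Clamp to [0, 100] → 97
= HSL(76°, 97%, 32%)


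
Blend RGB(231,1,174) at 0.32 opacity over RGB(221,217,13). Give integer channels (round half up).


C = α×F + (1-α)×B, with 1-α = 0.68
R: 0.32×231 + 0.68×221 = 73.92 + 150.28 = 224.20 → 224
G: 0.32×1 + 0.68×217 = 0.32 + 147.56 = 147.88 → 148
B: 0.32×174 + 0.68×13 = 55.68 + 8.84 = 64.52 → 65
= RGB(224, 148, 65)


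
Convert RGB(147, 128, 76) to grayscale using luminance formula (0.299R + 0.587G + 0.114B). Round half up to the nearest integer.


Gray = 0.299×R + 0.587×G + 0.114×B
Gray = 0.299×147 + 0.587×128 + 0.114×76
Gray = 43.953 + 75.136 + 8.664
Gray = 127.753 → round half up → 128
Gray = 128


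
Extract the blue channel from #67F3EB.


Color: #67F3EB
R = 67 = 103
G = F3 = 243
B = EB = 235
Blue = 235


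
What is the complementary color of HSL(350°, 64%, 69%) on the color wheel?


Complement = opposite side of color wheel = hue + 180°
H' = (350 + 180) mod 360 = 170°
S and L unchanged.
= HSL(170°, 64%, 69%)


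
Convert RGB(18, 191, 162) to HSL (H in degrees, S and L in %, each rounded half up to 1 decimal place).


Normalize: R'=18/255≈0.0706, G'=191/255≈0.7490, B'=162/255≈0.6353
Max=191/255, Min=18/255, Δ=Max-Min=173/255
L = (Max+Min)/2 = (191+18)/510 = 209/510 = 0.40980… → L = 41.0%
L ≤ 0.5 → S = Δ/(Max+Min) = 173/(191+18) = 173/209 = 0.82775… → S = 82.8%
(the 1/255 factors cancel in S and H, so raw channel differences can be used)
Max is G' → H = 60 × ((B-R)/Δ + 2) = 60 × ((162-18)/173 + 2)
  144/173 + 2 = 0.8323… + 2 = 2.8323…
  H = 60 × 2.8323… = 169.942…° → H = 169.9°
= HSL(169.9°, 82.8%, 41.0%)


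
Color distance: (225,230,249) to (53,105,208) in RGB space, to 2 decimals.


d = √[(R₁-R₂)² + (G₁-G₂)² + (B₁-B₂)²]
d = √[(225-53)² + (230-105)² + (249-208)²]
d = √[29584 + 15625 + 1681]
d = √46890
d ≈ 216.54


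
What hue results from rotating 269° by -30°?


New hue = (H + rotation) mod 360
New hue = (269 -30) mod 360
= 239 mod 360
= 239°


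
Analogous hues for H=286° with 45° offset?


Base hue: 286°
Left analog: (286 - 45) mod 360 = 241°
Right analog: (286 + 45) mod 360 = 331°
Analogous hues = 241° and 331°


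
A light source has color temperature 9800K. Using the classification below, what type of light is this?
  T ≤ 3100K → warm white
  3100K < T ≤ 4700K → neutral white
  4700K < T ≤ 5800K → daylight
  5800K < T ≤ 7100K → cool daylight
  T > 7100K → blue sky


Temperature: 9800K
9800K > 7100K → blue sky
Classification: blue sky


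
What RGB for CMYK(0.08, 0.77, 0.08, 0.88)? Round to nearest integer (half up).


R = 255 × (1-C) × (1-K) = 255 × 0.92 × 0.12 = 28.152 → 28
G = 255 × (1-M) × (1-K) = 255 × 0.23 × 0.12 = 7.038 → 7
B = 255 × (1-Y) × (1-K) = 255 × 0.92 × 0.12 = 28.152 → 28
= RGB(28, 7, 28)


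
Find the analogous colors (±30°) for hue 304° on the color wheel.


Base hue: 304°
Left analog: (304 - 30) mod 360 = 274°
Right analog: (304 + 30) mod 360 = 334°
Analogous hues = 274° and 334°
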